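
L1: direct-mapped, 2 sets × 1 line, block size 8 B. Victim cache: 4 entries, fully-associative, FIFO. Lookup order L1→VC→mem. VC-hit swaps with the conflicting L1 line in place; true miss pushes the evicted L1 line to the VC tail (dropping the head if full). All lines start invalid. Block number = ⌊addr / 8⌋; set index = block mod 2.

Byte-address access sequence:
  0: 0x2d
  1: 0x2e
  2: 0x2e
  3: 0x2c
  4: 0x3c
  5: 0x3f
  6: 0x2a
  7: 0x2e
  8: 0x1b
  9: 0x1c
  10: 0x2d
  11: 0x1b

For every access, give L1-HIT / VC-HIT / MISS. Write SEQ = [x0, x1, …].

0: 0x2d (blk 5, set 1) → MISS  vc=[]
1: 0x2e (blk 5, set 1) → L1-HIT  vc=[]
2: 0x2e (blk 5, set 1) → L1-HIT  vc=[]
3: 0x2c (blk 5, set 1) → L1-HIT  vc=[]
4: 0x3c (blk 7, set 1) → MISS  vc=[5]
5: 0x3f (blk 7, set 1) → L1-HIT  vc=[5]
6: 0x2a (blk 5, set 1) → VC-HIT  vc=[7]
7: 0x2e (blk 5, set 1) → L1-HIT  vc=[7]
8: 0x1b (blk 3, set 1) → MISS  vc=[7, 5]
9: 0x1c (blk 3, set 1) → L1-HIT  vc=[7, 5]
10: 0x2d (blk 5, set 1) → VC-HIT  vc=[7, 3]
11: 0x1b (blk 3, set 1) → VC-HIT  vc=[7, 5]

SEQ = [MISS, L1-HIT, L1-HIT, L1-HIT, MISS, L1-HIT, VC-HIT, L1-HIT, MISS, L1-HIT, VC-HIT, VC-HIT]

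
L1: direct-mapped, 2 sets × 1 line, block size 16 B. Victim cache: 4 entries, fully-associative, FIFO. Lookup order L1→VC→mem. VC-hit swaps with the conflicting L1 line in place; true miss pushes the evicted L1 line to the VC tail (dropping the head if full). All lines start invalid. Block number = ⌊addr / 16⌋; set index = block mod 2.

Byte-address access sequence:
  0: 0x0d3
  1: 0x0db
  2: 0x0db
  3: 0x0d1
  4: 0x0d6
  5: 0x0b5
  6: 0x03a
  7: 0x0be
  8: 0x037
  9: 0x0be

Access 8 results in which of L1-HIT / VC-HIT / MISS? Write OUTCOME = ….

OUTCOME = VC-HIT

  [0] addr=0xd3 blk=13 s=1: MISS | VC []
  [1] addr=0xdb blk=13 s=1: L1-HIT | VC []
  [2] addr=0xdb blk=13 s=1: L1-HIT | VC []
  [3] addr=0xd1 blk=13 s=1: L1-HIT | VC []
  [4] addr=0xd6 blk=13 s=1: L1-HIT | VC []
  [5] addr=0xb5 blk=11 s=1: MISS | VC [13]
  [6] addr=0x3a blk=3 s=1: MISS | VC [13, 11]
  [7] addr=0xbe blk=11 s=1: VC-HIT | VC [13, 3]
  [8] addr=0x37 blk=3 s=1: VC-HIT | VC [13, 11]
  [9] addr=0xbe blk=11 s=1: VC-HIT | VC [13, 3]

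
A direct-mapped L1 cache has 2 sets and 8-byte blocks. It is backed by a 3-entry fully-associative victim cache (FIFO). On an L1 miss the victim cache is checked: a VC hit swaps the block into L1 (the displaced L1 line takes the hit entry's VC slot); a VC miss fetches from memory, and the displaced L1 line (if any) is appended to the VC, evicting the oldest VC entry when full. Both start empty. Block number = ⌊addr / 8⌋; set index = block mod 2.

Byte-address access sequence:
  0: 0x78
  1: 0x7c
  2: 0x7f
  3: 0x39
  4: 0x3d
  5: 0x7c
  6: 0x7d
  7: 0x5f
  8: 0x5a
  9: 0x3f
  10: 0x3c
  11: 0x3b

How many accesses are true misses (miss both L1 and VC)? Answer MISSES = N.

#0 0x78→b15/s1 MISS; vc=[]
#1 0x7c→b15/s1 L1-HIT; vc=[]
#2 0x7f→b15/s1 L1-HIT; vc=[]
#3 0x39→b7/s1 MISS; vc=[15]
#4 0x3d→b7/s1 L1-HIT; vc=[15]
#5 0x7c→b15/s1 VC-HIT; vc=[7]
#6 0x7d→b15/s1 L1-HIT; vc=[7]
#7 0x5f→b11/s1 MISS; vc=[7,15]
#8 0x5a→b11/s1 L1-HIT; vc=[7,15]
#9 0x3f→b7/s1 VC-HIT; vc=[11,15]
#10 0x3c→b7/s1 L1-HIT; vc=[11,15]
#11 0x3b→b7/s1 L1-HIT; vc=[11,15]

MISSES = 3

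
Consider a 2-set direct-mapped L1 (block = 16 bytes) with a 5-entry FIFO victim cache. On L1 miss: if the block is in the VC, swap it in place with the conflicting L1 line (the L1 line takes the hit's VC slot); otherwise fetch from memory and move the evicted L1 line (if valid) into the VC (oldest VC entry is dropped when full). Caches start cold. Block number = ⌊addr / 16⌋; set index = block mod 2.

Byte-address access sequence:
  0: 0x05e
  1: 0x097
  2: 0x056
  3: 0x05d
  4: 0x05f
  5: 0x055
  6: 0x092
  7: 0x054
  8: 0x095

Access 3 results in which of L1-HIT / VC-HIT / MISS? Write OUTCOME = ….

#0 0x5e→b5/s1 MISS; vc=[]
#1 0x97→b9/s1 MISS; vc=[5]
#2 0x56→b5/s1 VC-HIT; vc=[9]
#3 0x5d→b5/s1 L1-HIT; vc=[9]
#4 0x5f→b5/s1 L1-HIT; vc=[9]
#5 0x55→b5/s1 L1-HIT; vc=[9]
#6 0x92→b9/s1 VC-HIT; vc=[5]
#7 0x54→b5/s1 VC-HIT; vc=[9]
#8 0x95→b9/s1 VC-HIT; vc=[5]

OUTCOME = L1-HIT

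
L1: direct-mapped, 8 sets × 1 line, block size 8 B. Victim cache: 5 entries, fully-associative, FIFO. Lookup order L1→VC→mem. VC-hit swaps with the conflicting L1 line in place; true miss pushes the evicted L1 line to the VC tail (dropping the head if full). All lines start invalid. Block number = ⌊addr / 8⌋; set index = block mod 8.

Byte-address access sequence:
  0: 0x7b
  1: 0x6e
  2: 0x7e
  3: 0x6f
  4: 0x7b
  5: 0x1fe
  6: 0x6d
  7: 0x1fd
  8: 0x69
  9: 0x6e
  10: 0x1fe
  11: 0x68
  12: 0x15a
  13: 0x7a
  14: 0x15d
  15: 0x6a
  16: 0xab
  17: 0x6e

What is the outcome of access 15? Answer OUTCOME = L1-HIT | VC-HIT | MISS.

OUTCOME = L1-HIT

0: 0x7b (blk 15, set 7) → MISS  vc=[]
1: 0x6e (blk 13, set 5) → MISS  vc=[]
2: 0x7e (blk 15, set 7) → L1-HIT  vc=[]
3: 0x6f (blk 13, set 5) → L1-HIT  vc=[]
4: 0x7b (blk 15, set 7) → L1-HIT  vc=[]
5: 0x1fe (blk 63, set 7) → MISS  vc=[15]
6: 0x6d (blk 13, set 5) → L1-HIT  vc=[15]
7: 0x1fd (blk 63, set 7) → L1-HIT  vc=[15]
8: 0x69 (blk 13, set 5) → L1-HIT  vc=[15]
9: 0x6e (blk 13, set 5) → L1-HIT  vc=[15]
10: 0x1fe (blk 63, set 7) → L1-HIT  vc=[15]
11: 0x68 (blk 13, set 5) → L1-HIT  vc=[15]
12: 0x15a (blk 43, set 3) → MISS  vc=[15]
13: 0x7a (blk 15, set 7) → VC-HIT  vc=[63]
14: 0x15d (blk 43, set 3) → L1-HIT  vc=[63]
15: 0x6a (blk 13, set 5) → L1-HIT  vc=[63]
16: 0xab (blk 21, set 5) → MISS  vc=[63, 13]
17: 0x6e (blk 13, set 5) → VC-HIT  vc=[63, 21]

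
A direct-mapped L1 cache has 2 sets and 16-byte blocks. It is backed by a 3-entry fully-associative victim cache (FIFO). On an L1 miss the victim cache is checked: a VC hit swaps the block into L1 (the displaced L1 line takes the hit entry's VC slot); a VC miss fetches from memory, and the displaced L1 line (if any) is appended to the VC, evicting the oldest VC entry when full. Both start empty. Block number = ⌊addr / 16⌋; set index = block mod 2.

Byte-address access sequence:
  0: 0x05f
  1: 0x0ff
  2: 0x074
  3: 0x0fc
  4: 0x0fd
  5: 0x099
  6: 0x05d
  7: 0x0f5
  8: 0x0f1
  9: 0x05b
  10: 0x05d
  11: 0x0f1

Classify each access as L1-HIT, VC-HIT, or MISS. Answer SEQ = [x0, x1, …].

0: 0x5f (blk 5, set 1) → MISS  vc=[]
1: 0xff (blk 15, set 1) → MISS  vc=[5]
2: 0x74 (blk 7, set 1) → MISS  vc=[5, 15]
3: 0xfc (blk 15, set 1) → VC-HIT  vc=[5, 7]
4: 0xfd (blk 15, set 1) → L1-HIT  vc=[5, 7]
5: 0x99 (blk 9, set 1) → MISS  vc=[5, 7, 15]
6: 0x5d (blk 5, set 1) → VC-HIT  vc=[9, 7, 15]
7: 0xf5 (blk 15, set 1) → VC-HIT  vc=[9, 7, 5]
8: 0xf1 (blk 15, set 1) → L1-HIT  vc=[9, 7, 5]
9: 0x5b (blk 5, set 1) → VC-HIT  vc=[9, 7, 15]
10: 0x5d (blk 5, set 1) → L1-HIT  vc=[9, 7, 15]
11: 0xf1 (blk 15, set 1) → VC-HIT  vc=[9, 7, 5]

SEQ = [MISS, MISS, MISS, VC-HIT, L1-HIT, MISS, VC-HIT, VC-HIT, L1-HIT, VC-HIT, L1-HIT, VC-HIT]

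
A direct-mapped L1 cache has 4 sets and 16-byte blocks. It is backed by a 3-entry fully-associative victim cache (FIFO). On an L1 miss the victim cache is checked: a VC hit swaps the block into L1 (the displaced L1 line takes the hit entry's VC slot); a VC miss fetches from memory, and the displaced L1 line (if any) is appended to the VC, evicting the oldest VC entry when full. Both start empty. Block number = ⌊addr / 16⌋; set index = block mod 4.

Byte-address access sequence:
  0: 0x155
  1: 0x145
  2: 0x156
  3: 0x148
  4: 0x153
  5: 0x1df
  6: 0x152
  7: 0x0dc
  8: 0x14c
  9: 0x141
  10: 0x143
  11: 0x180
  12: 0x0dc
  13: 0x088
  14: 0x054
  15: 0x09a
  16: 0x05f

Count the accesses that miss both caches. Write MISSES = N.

MISSES = 8

#0 0x155→b21/s1 MISS; vc=[]
#1 0x145→b20/s0 MISS; vc=[]
#2 0x156→b21/s1 L1-HIT; vc=[]
#3 0x148→b20/s0 L1-HIT; vc=[]
#4 0x153→b21/s1 L1-HIT; vc=[]
#5 0x1df→b29/s1 MISS; vc=[21]
#6 0x152→b21/s1 VC-HIT; vc=[29]
#7 0xdc→b13/s1 MISS; vc=[29,21]
#8 0x14c→b20/s0 L1-HIT; vc=[29,21]
#9 0x141→b20/s0 L1-HIT; vc=[29,21]
#10 0x143→b20/s0 L1-HIT; vc=[29,21]
#11 0x180→b24/s0 MISS; vc=[29,21,20]
#12 0xdc→b13/s1 L1-HIT; vc=[29,21,20]
#13 0x88→b8/s0 MISS; vc=[21,20,24]
#14 0x54→b5/s1 MISS; vc=[20,24,13]
#15 0x9a→b9/s1 MISS; vc=[24,13,5]
#16 0x5f→b5/s1 VC-HIT; vc=[24,13,9]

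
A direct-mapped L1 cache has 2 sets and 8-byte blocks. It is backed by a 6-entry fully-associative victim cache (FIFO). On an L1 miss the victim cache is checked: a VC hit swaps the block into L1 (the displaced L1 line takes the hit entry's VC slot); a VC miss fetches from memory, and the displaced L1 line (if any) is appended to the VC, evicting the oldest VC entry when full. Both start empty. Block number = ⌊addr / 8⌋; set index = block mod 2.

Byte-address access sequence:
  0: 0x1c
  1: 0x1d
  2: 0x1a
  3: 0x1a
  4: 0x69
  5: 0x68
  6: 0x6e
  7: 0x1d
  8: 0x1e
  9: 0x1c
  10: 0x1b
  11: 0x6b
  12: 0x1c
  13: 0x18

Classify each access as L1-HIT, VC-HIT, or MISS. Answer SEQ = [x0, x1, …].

#0 0x1c→b3/s1 MISS; vc=[]
#1 0x1d→b3/s1 L1-HIT; vc=[]
#2 0x1a→b3/s1 L1-HIT; vc=[]
#3 0x1a→b3/s1 L1-HIT; vc=[]
#4 0x69→b13/s1 MISS; vc=[3]
#5 0x68→b13/s1 L1-HIT; vc=[3]
#6 0x6e→b13/s1 L1-HIT; vc=[3]
#7 0x1d→b3/s1 VC-HIT; vc=[13]
#8 0x1e→b3/s1 L1-HIT; vc=[13]
#9 0x1c→b3/s1 L1-HIT; vc=[13]
#10 0x1b→b3/s1 L1-HIT; vc=[13]
#11 0x6b→b13/s1 VC-HIT; vc=[3]
#12 0x1c→b3/s1 VC-HIT; vc=[13]
#13 0x18→b3/s1 L1-HIT; vc=[13]

SEQ = [MISS, L1-HIT, L1-HIT, L1-HIT, MISS, L1-HIT, L1-HIT, VC-HIT, L1-HIT, L1-HIT, L1-HIT, VC-HIT, VC-HIT, L1-HIT]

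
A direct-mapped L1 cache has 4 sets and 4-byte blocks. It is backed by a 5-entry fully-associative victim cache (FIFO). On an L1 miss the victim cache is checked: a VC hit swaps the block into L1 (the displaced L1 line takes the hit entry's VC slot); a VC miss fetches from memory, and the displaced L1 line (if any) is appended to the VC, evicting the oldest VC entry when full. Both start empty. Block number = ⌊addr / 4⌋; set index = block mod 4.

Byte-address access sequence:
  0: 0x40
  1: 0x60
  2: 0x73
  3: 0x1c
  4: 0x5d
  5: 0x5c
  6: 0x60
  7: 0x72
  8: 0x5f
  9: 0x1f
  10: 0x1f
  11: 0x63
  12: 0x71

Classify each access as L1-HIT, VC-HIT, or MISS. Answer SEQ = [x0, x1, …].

0: 0x40 (blk 16, set 0) → MISS  vc=[]
1: 0x60 (blk 24, set 0) → MISS  vc=[16]
2: 0x73 (blk 28, set 0) → MISS  vc=[16, 24]
3: 0x1c (blk 7, set 3) → MISS  vc=[16, 24]
4: 0x5d (blk 23, set 3) → MISS  vc=[16, 24, 7]
5: 0x5c (blk 23, set 3) → L1-HIT  vc=[16, 24, 7]
6: 0x60 (blk 24, set 0) → VC-HIT  vc=[16, 28, 7]
7: 0x72 (blk 28, set 0) → VC-HIT  vc=[16, 24, 7]
8: 0x5f (blk 23, set 3) → L1-HIT  vc=[16, 24, 7]
9: 0x1f (blk 7, set 3) → VC-HIT  vc=[16, 24, 23]
10: 0x1f (blk 7, set 3) → L1-HIT  vc=[16, 24, 23]
11: 0x63 (blk 24, set 0) → VC-HIT  vc=[16, 28, 23]
12: 0x71 (blk 28, set 0) → VC-HIT  vc=[16, 24, 23]

SEQ = [MISS, MISS, MISS, MISS, MISS, L1-HIT, VC-HIT, VC-HIT, L1-HIT, VC-HIT, L1-HIT, VC-HIT, VC-HIT]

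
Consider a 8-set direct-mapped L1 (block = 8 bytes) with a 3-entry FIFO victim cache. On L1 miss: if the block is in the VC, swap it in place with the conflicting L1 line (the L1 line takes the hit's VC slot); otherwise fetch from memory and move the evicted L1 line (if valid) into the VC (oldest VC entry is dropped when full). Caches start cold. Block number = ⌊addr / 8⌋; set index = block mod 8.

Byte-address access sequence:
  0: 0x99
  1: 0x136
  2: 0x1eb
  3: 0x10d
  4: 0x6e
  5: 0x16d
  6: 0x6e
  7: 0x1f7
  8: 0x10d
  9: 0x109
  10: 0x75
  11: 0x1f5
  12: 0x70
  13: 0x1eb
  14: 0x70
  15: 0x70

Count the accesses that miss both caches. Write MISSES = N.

MISSES = 9

  [0] addr=0x99 blk=19 s=3: MISS | VC []
  [1] addr=0x136 blk=38 s=6: MISS | VC []
  [2] addr=0x1eb blk=61 s=5: MISS | VC []
  [3] addr=0x10d blk=33 s=1: MISS | VC []
  [4] addr=0x6e blk=13 s=5: MISS | VC [61]
  [5] addr=0x16d blk=45 s=5: MISS | VC [61, 13]
  [6] addr=0x6e blk=13 s=5: VC-HIT | VC [61, 45]
  [7] addr=0x1f7 blk=62 s=6: MISS | VC [61, 45, 38]
  [8] addr=0x10d blk=33 s=1: L1-HIT | VC [61, 45, 38]
  [9] addr=0x109 blk=33 s=1: L1-HIT | VC [61, 45, 38]
  [10] addr=0x75 blk=14 s=6: MISS | VC [45, 38, 62]
  [11] addr=0x1f5 blk=62 s=6: VC-HIT | VC [45, 38, 14]
  [12] addr=0x70 blk=14 s=6: VC-HIT | VC [45, 38, 62]
  [13] addr=0x1eb blk=61 s=5: MISS | VC [38, 62, 13]
  [14] addr=0x70 blk=14 s=6: L1-HIT | VC [38, 62, 13]
  [15] addr=0x70 blk=14 s=6: L1-HIT | VC [38, 62, 13]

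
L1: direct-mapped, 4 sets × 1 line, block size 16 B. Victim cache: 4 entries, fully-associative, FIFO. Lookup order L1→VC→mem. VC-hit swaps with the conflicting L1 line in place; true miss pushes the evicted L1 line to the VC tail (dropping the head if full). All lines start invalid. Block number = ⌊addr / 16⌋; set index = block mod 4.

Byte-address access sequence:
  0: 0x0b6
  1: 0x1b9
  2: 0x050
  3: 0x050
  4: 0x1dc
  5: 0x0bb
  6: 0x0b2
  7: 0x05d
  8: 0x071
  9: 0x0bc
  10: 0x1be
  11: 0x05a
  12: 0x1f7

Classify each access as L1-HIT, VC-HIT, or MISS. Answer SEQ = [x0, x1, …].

#0 0xb6→b11/s3 MISS; vc=[]
#1 0x1b9→b27/s3 MISS; vc=[11]
#2 0x50→b5/s1 MISS; vc=[11]
#3 0x50→b5/s1 L1-HIT; vc=[11]
#4 0x1dc→b29/s1 MISS; vc=[11,5]
#5 0xbb→b11/s3 VC-HIT; vc=[27,5]
#6 0xb2→b11/s3 L1-HIT; vc=[27,5]
#7 0x5d→b5/s1 VC-HIT; vc=[27,29]
#8 0x71→b7/s3 MISS; vc=[27,29,11]
#9 0xbc→b11/s3 VC-HIT; vc=[27,29,7]
#10 0x1be→b27/s3 VC-HIT; vc=[11,29,7]
#11 0x5a→b5/s1 L1-HIT; vc=[11,29,7]
#12 0x1f7→b31/s3 MISS; vc=[11,29,7,27]

SEQ = [MISS, MISS, MISS, L1-HIT, MISS, VC-HIT, L1-HIT, VC-HIT, MISS, VC-HIT, VC-HIT, L1-HIT, MISS]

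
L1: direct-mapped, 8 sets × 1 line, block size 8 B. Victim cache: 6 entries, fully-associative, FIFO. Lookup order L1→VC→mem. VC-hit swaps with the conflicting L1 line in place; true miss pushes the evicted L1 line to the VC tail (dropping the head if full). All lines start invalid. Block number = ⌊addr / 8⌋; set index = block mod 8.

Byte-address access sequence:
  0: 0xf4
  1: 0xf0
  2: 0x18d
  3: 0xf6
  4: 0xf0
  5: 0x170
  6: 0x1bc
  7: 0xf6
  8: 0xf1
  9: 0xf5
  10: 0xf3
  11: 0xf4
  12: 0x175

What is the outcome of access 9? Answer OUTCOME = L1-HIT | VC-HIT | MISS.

OUTCOME = L1-HIT

  [0] addr=0xf4 blk=30 s=6: MISS | VC []
  [1] addr=0xf0 blk=30 s=6: L1-HIT | VC []
  [2] addr=0x18d blk=49 s=1: MISS | VC []
  [3] addr=0xf6 blk=30 s=6: L1-HIT | VC []
  [4] addr=0xf0 blk=30 s=6: L1-HIT | VC []
  [5] addr=0x170 blk=46 s=6: MISS | VC [30]
  [6] addr=0x1bc blk=55 s=7: MISS | VC [30]
  [7] addr=0xf6 blk=30 s=6: VC-HIT | VC [46]
  [8] addr=0xf1 blk=30 s=6: L1-HIT | VC [46]
  [9] addr=0xf5 blk=30 s=6: L1-HIT | VC [46]
  [10] addr=0xf3 blk=30 s=6: L1-HIT | VC [46]
  [11] addr=0xf4 blk=30 s=6: L1-HIT | VC [46]
  [12] addr=0x175 blk=46 s=6: VC-HIT | VC [30]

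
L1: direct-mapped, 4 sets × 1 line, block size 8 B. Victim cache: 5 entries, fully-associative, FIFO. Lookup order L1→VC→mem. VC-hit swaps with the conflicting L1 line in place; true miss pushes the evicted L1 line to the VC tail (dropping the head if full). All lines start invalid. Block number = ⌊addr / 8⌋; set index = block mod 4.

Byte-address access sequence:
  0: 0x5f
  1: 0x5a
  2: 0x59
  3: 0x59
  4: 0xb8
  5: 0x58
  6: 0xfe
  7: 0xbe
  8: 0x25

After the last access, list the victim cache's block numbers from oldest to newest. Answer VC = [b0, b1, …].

VC = [31, 11]

0: 0x5f (blk 11, set 3) → MISS  vc=[]
1: 0x5a (blk 11, set 3) → L1-HIT  vc=[]
2: 0x59 (blk 11, set 3) → L1-HIT  vc=[]
3: 0x59 (blk 11, set 3) → L1-HIT  vc=[]
4: 0xb8 (blk 23, set 3) → MISS  vc=[11]
5: 0x58 (blk 11, set 3) → VC-HIT  vc=[23]
6: 0xfe (blk 31, set 3) → MISS  vc=[23, 11]
7: 0xbe (blk 23, set 3) → VC-HIT  vc=[31, 11]
8: 0x25 (blk 4, set 0) → MISS  vc=[31, 11]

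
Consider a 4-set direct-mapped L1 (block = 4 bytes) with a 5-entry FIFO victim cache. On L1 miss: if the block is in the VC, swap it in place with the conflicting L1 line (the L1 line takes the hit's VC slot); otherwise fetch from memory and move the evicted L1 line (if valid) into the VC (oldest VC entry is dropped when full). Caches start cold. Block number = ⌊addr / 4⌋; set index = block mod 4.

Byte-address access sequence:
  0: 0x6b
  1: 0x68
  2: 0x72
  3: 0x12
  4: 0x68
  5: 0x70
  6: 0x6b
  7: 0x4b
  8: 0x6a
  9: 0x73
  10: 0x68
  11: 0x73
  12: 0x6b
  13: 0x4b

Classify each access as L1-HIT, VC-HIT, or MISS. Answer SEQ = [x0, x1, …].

#0 0x6b→b26/s2 MISS; vc=[]
#1 0x68→b26/s2 L1-HIT; vc=[]
#2 0x72→b28/s0 MISS; vc=[]
#3 0x12→b4/s0 MISS; vc=[28]
#4 0x68→b26/s2 L1-HIT; vc=[28]
#5 0x70→b28/s0 VC-HIT; vc=[4]
#6 0x6b→b26/s2 L1-HIT; vc=[4]
#7 0x4b→b18/s2 MISS; vc=[4,26]
#8 0x6a→b26/s2 VC-HIT; vc=[4,18]
#9 0x73→b28/s0 L1-HIT; vc=[4,18]
#10 0x68→b26/s2 L1-HIT; vc=[4,18]
#11 0x73→b28/s0 L1-HIT; vc=[4,18]
#12 0x6b→b26/s2 L1-HIT; vc=[4,18]
#13 0x4b→b18/s2 VC-HIT; vc=[4,26]

SEQ = [MISS, L1-HIT, MISS, MISS, L1-HIT, VC-HIT, L1-HIT, MISS, VC-HIT, L1-HIT, L1-HIT, L1-HIT, L1-HIT, VC-HIT]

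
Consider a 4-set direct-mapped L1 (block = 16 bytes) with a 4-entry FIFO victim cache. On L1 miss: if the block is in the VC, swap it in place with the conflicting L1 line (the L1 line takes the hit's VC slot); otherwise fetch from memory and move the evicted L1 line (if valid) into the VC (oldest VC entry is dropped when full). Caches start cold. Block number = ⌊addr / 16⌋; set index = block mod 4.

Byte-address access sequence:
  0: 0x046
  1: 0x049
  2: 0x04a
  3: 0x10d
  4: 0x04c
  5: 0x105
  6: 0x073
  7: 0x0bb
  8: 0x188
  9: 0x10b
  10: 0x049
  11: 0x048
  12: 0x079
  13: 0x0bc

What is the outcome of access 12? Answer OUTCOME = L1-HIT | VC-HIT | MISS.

OUTCOME = VC-HIT

  [0] addr=0x46 blk=4 s=0: MISS | VC []
  [1] addr=0x49 blk=4 s=0: L1-HIT | VC []
  [2] addr=0x4a blk=4 s=0: L1-HIT | VC []
  [3] addr=0x10d blk=16 s=0: MISS | VC [4]
  [4] addr=0x4c blk=4 s=0: VC-HIT | VC [16]
  [5] addr=0x105 blk=16 s=0: VC-HIT | VC [4]
  [6] addr=0x73 blk=7 s=3: MISS | VC [4]
  [7] addr=0xbb blk=11 s=3: MISS | VC [4, 7]
  [8] addr=0x188 blk=24 s=0: MISS | VC [4, 7, 16]
  [9] addr=0x10b blk=16 s=0: VC-HIT | VC [4, 7, 24]
  [10] addr=0x49 blk=4 s=0: VC-HIT | VC [16, 7, 24]
  [11] addr=0x48 blk=4 s=0: L1-HIT | VC [16, 7, 24]
  [12] addr=0x79 blk=7 s=3: VC-HIT | VC [16, 11, 24]
  [13] addr=0xbc blk=11 s=3: VC-HIT | VC [16, 7, 24]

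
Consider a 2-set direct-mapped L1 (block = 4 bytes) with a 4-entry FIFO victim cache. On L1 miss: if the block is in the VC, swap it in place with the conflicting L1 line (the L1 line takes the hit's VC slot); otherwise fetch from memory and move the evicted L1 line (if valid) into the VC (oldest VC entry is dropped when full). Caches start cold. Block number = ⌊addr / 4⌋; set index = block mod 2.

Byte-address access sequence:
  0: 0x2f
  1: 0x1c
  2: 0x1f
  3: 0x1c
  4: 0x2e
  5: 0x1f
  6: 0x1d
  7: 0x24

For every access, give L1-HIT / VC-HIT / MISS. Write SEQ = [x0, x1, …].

  [0] addr=0x2f blk=11 s=1: MISS | VC []
  [1] addr=0x1c blk=7 s=1: MISS | VC [11]
  [2] addr=0x1f blk=7 s=1: L1-HIT | VC [11]
  [3] addr=0x1c blk=7 s=1: L1-HIT | VC [11]
  [4] addr=0x2e blk=11 s=1: VC-HIT | VC [7]
  [5] addr=0x1f blk=7 s=1: VC-HIT | VC [11]
  [6] addr=0x1d blk=7 s=1: L1-HIT | VC [11]
  [7] addr=0x24 blk=9 s=1: MISS | VC [11, 7]

SEQ = [MISS, MISS, L1-HIT, L1-HIT, VC-HIT, VC-HIT, L1-HIT, MISS]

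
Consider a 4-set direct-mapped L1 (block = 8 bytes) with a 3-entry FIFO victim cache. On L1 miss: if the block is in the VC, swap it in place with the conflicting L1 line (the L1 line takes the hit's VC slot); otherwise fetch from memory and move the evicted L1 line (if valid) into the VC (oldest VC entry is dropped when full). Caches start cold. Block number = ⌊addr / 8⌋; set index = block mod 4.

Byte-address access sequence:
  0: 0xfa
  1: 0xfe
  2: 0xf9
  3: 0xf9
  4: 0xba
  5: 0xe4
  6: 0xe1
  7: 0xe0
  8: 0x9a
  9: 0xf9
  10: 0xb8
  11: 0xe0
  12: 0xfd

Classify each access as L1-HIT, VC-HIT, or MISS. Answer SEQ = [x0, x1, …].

  [0] addr=0xfa blk=31 s=3: MISS | VC []
  [1] addr=0xfe blk=31 s=3: L1-HIT | VC []
  [2] addr=0xf9 blk=31 s=3: L1-HIT | VC []
  [3] addr=0xf9 blk=31 s=3: L1-HIT | VC []
  [4] addr=0xba blk=23 s=3: MISS | VC [31]
  [5] addr=0xe4 blk=28 s=0: MISS | VC [31]
  [6] addr=0xe1 blk=28 s=0: L1-HIT | VC [31]
  [7] addr=0xe0 blk=28 s=0: L1-HIT | VC [31]
  [8] addr=0x9a blk=19 s=3: MISS | VC [31, 23]
  [9] addr=0xf9 blk=31 s=3: VC-HIT | VC [19, 23]
  [10] addr=0xb8 blk=23 s=3: VC-HIT | VC [19, 31]
  [11] addr=0xe0 blk=28 s=0: L1-HIT | VC [19, 31]
  [12] addr=0xfd blk=31 s=3: VC-HIT | VC [19, 23]

SEQ = [MISS, L1-HIT, L1-HIT, L1-HIT, MISS, MISS, L1-HIT, L1-HIT, MISS, VC-HIT, VC-HIT, L1-HIT, VC-HIT]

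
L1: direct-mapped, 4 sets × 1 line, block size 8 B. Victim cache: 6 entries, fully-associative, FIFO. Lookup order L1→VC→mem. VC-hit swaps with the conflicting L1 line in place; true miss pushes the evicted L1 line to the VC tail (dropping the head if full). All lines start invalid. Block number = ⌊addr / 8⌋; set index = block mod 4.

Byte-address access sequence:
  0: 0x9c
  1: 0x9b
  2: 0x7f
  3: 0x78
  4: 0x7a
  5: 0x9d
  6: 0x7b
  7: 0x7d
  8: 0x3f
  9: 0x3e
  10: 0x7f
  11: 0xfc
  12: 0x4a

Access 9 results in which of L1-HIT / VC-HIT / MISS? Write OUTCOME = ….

OUTCOME = L1-HIT

#0 0x9c→b19/s3 MISS; vc=[]
#1 0x9b→b19/s3 L1-HIT; vc=[]
#2 0x7f→b15/s3 MISS; vc=[19]
#3 0x78→b15/s3 L1-HIT; vc=[19]
#4 0x7a→b15/s3 L1-HIT; vc=[19]
#5 0x9d→b19/s3 VC-HIT; vc=[15]
#6 0x7b→b15/s3 VC-HIT; vc=[19]
#7 0x7d→b15/s3 L1-HIT; vc=[19]
#8 0x3f→b7/s3 MISS; vc=[19,15]
#9 0x3e→b7/s3 L1-HIT; vc=[19,15]
#10 0x7f→b15/s3 VC-HIT; vc=[19,7]
#11 0xfc→b31/s3 MISS; vc=[19,7,15]
#12 0x4a→b9/s1 MISS; vc=[19,7,15]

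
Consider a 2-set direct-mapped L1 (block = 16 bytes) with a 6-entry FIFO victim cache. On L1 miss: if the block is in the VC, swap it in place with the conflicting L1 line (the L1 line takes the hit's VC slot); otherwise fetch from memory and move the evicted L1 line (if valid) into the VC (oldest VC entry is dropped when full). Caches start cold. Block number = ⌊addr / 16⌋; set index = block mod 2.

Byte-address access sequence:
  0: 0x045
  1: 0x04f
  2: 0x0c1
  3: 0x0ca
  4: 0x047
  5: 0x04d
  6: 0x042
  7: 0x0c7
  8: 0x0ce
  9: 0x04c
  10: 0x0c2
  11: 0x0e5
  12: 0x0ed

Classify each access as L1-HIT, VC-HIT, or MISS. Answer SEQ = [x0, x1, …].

  [0] addr=0x45 blk=4 s=0: MISS | VC []
  [1] addr=0x4f blk=4 s=0: L1-HIT | VC []
  [2] addr=0xc1 blk=12 s=0: MISS | VC [4]
  [3] addr=0xca blk=12 s=0: L1-HIT | VC [4]
  [4] addr=0x47 blk=4 s=0: VC-HIT | VC [12]
  [5] addr=0x4d blk=4 s=0: L1-HIT | VC [12]
  [6] addr=0x42 blk=4 s=0: L1-HIT | VC [12]
  [7] addr=0xc7 blk=12 s=0: VC-HIT | VC [4]
  [8] addr=0xce blk=12 s=0: L1-HIT | VC [4]
  [9] addr=0x4c blk=4 s=0: VC-HIT | VC [12]
  [10] addr=0xc2 blk=12 s=0: VC-HIT | VC [4]
  [11] addr=0xe5 blk=14 s=0: MISS | VC [4, 12]
  [12] addr=0xed blk=14 s=0: L1-HIT | VC [4, 12]

SEQ = [MISS, L1-HIT, MISS, L1-HIT, VC-HIT, L1-HIT, L1-HIT, VC-HIT, L1-HIT, VC-HIT, VC-HIT, MISS, L1-HIT]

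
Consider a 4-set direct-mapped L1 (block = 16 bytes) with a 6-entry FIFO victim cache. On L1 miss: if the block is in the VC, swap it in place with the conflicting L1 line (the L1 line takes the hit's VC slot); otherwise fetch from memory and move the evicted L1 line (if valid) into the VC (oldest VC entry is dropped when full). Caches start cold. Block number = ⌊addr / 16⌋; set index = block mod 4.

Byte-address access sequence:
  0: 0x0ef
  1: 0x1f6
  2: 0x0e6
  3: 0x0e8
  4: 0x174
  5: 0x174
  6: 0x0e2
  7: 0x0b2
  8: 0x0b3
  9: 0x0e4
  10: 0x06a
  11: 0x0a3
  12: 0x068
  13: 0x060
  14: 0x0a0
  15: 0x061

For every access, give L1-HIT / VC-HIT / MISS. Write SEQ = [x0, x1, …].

#0 0xef→b14/s2 MISS; vc=[]
#1 0x1f6→b31/s3 MISS; vc=[]
#2 0xe6→b14/s2 L1-HIT; vc=[]
#3 0xe8→b14/s2 L1-HIT; vc=[]
#4 0x174→b23/s3 MISS; vc=[31]
#5 0x174→b23/s3 L1-HIT; vc=[31]
#6 0xe2→b14/s2 L1-HIT; vc=[31]
#7 0xb2→b11/s3 MISS; vc=[31,23]
#8 0xb3→b11/s3 L1-HIT; vc=[31,23]
#9 0xe4→b14/s2 L1-HIT; vc=[31,23]
#10 0x6a→b6/s2 MISS; vc=[31,23,14]
#11 0xa3→b10/s2 MISS; vc=[31,23,14,6]
#12 0x68→b6/s2 VC-HIT; vc=[31,23,14,10]
#13 0x60→b6/s2 L1-HIT; vc=[31,23,14,10]
#14 0xa0→b10/s2 VC-HIT; vc=[31,23,14,6]
#15 0x61→b6/s2 VC-HIT; vc=[31,23,14,10]

SEQ = [MISS, MISS, L1-HIT, L1-HIT, MISS, L1-HIT, L1-HIT, MISS, L1-HIT, L1-HIT, MISS, MISS, VC-HIT, L1-HIT, VC-HIT, VC-HIT]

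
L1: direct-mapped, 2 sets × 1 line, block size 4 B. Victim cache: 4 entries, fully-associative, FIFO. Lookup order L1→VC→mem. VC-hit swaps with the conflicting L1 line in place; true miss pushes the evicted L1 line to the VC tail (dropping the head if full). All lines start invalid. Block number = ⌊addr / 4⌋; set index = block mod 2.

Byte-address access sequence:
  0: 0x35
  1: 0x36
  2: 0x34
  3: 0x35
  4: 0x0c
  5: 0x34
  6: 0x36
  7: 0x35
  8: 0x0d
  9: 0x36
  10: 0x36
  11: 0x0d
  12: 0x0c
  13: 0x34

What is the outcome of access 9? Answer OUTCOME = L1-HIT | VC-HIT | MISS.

  [0] addr=0x35 blk=13 s=1: MISS | VC []
  [1] addr=0x36 blk=13 s=1: L1-HIT | VC []
  [2] addr=0x34 blk=13 s=1: L1-HIT | VC []
  [3] addr=0x35 blk=13 s=1: L1-HIT | VC []
  [4] addr=0xc blk=3 s=1: MISS | VC [13]
  [5] addr=0x34 blk=13 s=1: VC-HIT | VC [3]
  [6] addr=0x36 blk=13 s=1: L1-HIT | VC [3]
  [7] addr=0x35 blk=13 s=1: L1-HIT | VC [3]
  [8] addr=0xd blk=3 s=1: VC-HIT | VC [13]
  [9] addr=0x36 blk=13 s=1: VC-HIT | VC [3]
  [10] addr=0x36 blk=13 s=1: L1-HIT | VC [3]
  [11] addr=0xd blk=3 s=1: VC-HIT | VC [13]
  [12] addr=0xc blk=3 s=1: L1-HIT | VC [13]
  [13] addr=0x34 blk=13 s=1: VC-HIT | VC [3]

OUTCOME = VC-HIT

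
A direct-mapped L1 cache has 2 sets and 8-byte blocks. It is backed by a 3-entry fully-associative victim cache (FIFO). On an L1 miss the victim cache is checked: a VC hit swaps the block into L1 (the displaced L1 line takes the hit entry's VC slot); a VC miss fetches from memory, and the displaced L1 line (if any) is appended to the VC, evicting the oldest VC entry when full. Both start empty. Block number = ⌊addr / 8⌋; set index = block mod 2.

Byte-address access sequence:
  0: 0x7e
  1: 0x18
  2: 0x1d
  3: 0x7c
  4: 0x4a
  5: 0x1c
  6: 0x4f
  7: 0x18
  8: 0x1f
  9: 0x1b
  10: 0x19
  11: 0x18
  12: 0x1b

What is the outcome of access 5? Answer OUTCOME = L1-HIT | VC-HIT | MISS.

  [0] addr=0x7e blk=15 s=1: MISS | VC []
  [1] addr=0x18 blk=3 s=1: MISS | VC [15]
  [2] addr=0x1d blk=3 s=1: L1-HIT | VC [15]
  [3] addr=0x7c blk=15 s=1: VC-HIT | VC [3]
  [4] addr=0x4a blk=9 s=1: MISS | VC [3, 15]
  [5] addr=0x1c blk=3 s=1: VC-HIT | VC [9, 15]
  [6] addr=0x4f blk=9 s=1: VC-HIT | VC [3, 15]
  [7] addr=0x18 blk=3 s=1: VC-HIT | VC [9, 15]
  [8] addr=0x1f blk=3 s=1: L1-HIT | VC [9, 15]
  [9] addr=0x1b blk=3 s=1: L1-HIT | VC [9, 15]
  [10] addr=0x19 blk=3 s=1: L1-HIT | VC [9, 15]
  [11] addr=0x18 blk=3 s=1: L1-HIT | VC [9, 15]
  [12] addr=0x1b blk=3 s=1: L1-HIT | VC [9, 15]

OUTCOME = VC-HIT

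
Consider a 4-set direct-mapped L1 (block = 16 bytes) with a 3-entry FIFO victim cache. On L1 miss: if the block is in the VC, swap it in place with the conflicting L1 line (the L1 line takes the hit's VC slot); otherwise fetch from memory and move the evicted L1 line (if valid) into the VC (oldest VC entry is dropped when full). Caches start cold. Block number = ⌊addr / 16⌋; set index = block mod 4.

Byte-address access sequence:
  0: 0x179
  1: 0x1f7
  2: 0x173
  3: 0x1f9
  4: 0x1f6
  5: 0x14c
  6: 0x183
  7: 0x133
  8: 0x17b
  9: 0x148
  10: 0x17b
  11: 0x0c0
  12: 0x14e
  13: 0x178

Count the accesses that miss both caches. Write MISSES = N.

MISSES = 6

0: 0x179 (blk 23, set 3) → MISS  vc=[]
1: 0x1f7 (blk 31, set 3) → MISS  vc=[23]
2: 0x173 (blk 23, set 3) → VC-HIT  vc=[31]
3: 0x1f9 (blk 31, set 3) → VC-HIT  vc=[23]
4: 0x1f6 (blk 31, set 3) → L1-HIT  vc=[23]
5: 0x14c (blk 20, set 0) → MISS  vc=[23]
6: 0x183 (blk 24, set 0) → MISS  vc=[23, 20]
7: 0x133 (blk 19, set 3) → MISS  vc=[23, 20, 31]
8: 0x17b (blk 23, set 3) → VC-HIT  vc=[19, 20, 31]
9: 0x148 (blk 20, set 0) → VC-HIT  vc=[19, 24, 31]
10: 0x17b (blk 23, set 3) → L1-HIT  vc=[19, 24, 31]
11: 0xc0 (blk 12, set 0) → MISS  vc=[24, 31, 20]
12: 0x14e (blk 20, set 0) → VC-HIT  vc=[24, 31, 12]
13: 0x178 (blk 23, set 3) → L1-HIT  vc=[24, 31, 12]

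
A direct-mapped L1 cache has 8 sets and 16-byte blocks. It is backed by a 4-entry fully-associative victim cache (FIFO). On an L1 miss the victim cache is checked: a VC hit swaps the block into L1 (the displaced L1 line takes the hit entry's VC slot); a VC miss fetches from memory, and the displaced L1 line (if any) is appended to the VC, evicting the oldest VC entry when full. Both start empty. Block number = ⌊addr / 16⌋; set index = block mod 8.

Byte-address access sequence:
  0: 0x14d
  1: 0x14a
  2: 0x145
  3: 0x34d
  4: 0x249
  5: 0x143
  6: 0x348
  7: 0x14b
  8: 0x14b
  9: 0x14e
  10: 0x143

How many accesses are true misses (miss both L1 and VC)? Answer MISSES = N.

#0 0x14d→b20/s4 MISS; vc=[]
#1 0x14a→b20/s4 L1-HIT; vc=[]
#2 0x145→b20/s4 L1-HIT; vc=[]
#3 0x34d→b52/s4 MISS; vc=[20]
#4 0x249→b36/s4 MISS; vc=[20,52]
#5 0x143→b20/s4 VC-HIT; vc=[36,52]
#6 0x348→b52/s4 VC-HIT; vc=[36,20]
#7 0x14b→b20/s4 VC-HIT; vc=[36,52]
#8 0x14b→b20/s4 L1-HIT; vc=[36,52]
#9 0x14e→b20/s4 L1-HIT; vc=[36,52]
#10 0x143→b20/s4 L1-HIT; vc=[36,52]

MISSES = 3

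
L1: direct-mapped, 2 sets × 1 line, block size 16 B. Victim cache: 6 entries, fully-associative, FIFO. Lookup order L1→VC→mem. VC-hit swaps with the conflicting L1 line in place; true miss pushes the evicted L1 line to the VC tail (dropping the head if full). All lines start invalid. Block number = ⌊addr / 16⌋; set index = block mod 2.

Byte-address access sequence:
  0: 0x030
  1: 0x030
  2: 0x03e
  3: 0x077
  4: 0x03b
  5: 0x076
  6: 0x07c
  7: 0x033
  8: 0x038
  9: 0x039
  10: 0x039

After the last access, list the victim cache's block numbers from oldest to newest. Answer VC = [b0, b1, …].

0: 0x30 (blk 3, set 1) → MISS  vc=[]
1: 0x30 (blk 3, set 1) → L1-HIT  vc=[]
2: 0x3e (blk 3, set 1) → L1-HIT  vc=[]
3: 0x77 (blk 7, set 1) → MISS  vc=[3]
4: 0x3b (blk 3, set 1) → VC-HIT  vc=[7]
5: 0x76 (blk 7, set 1) → VC-HIT  vc=[3]
6: 0x7c (blk 7, set 1) → L1-HIT  vc=[3]
7: 0x33 (blk 3, set 1) → VC-HIT  vc=[7]
8: 0x38 (blk 3, set 1) → L1-HIT  vc=[7]
9: 0x39 (blk 3, set 1) → L1-HIT  vc=[7]
10: 0x39 (blk 3, set 1) → L1-HIT  vc=[7]

VC = [7]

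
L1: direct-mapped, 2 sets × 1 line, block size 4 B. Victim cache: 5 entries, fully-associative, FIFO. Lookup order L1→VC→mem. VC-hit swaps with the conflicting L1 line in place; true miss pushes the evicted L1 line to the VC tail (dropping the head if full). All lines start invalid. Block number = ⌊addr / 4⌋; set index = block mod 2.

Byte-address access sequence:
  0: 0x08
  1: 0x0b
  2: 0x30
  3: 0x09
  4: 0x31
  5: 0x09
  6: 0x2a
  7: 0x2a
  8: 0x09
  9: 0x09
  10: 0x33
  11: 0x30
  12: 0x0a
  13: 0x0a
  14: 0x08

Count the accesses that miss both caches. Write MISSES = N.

  [0] addr=0x8 blk=2 s=0: MISS | VC []
  [1] addr=0xb blk=2 s=0: L1-HIT | VC []
  [2] addr=0x30 blk=12 s=0: MISS | VC [2]
  [3] addr=0x9 blk=2 s=0: VC-HIT | VC [12]
  [4] addr=0x31 blk=12 s=0: VC-HIT | VC [2]
  [5] addr=0x9 blk=2 s=0: VC-HIT | VC [12]
  [6] addr=0x2a blk=10 s=0: MISS | VC [12, 2]
  [7] addr=0x2a blk=10 s=0: L1-HIT | VC [12, 2]
  [8] addr=0x9 blk=2 s=0: VC-HIT | VC [12, 10]
  [9] addr=0x9 blk=2 s=0: L1-HIT | VC [12, 10]
  [10] addr=0x33 blk=12 s=0: VC-HIT | VC [2, 10]
  [11] addr=0x30 blk=12 s=0: L1-HIT | VC [2, 10]
  [12] addr=0xa blk=2 s=0: VC-HIT | VC [12, 10]
  [13] addr=0xa blk=2 s=0: L1-HIT | VC [12, 10]
  [14] addr=0x8 blk=2 s=0: L1-HIT | VC [12, 10]

MISSES = 3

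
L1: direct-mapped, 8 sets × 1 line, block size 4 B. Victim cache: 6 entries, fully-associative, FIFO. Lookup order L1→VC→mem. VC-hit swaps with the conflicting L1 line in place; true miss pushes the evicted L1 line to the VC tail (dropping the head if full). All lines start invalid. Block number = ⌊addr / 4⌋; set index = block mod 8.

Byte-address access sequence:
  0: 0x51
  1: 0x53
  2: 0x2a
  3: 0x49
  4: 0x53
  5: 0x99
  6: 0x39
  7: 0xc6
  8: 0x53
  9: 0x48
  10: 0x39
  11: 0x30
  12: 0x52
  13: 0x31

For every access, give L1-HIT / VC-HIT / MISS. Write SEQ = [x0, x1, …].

SEQ = [MISS, L1-HIT, MISS, MISS, L1-HIT, MISS, MISS, MISS, L1-HIT, L1-HIT, L1-HIT, MISS, VC-HIT, VC-HIT]

  [0] addr=0x51 blk=20 s=4: MISS | VC []
  [1] addr=0x53 blk=20 s=4: L1-HIT | VC []
  [2] addr=0x2a blk=10 s=2: MISS | VC []
  [3] addr=0x49 blk=18 s=2: MISS | VC [10]
  [4] addr=0x53 blk=20 s=4: L1-HIT | VC [10]
  [5] addr=0x99 blk=38 s=6: MISS | VC [10]
  [6] addr=0x39 blk=14 s=6: MISS | VC [10, 38]
  [7] addr=0xc6 blk=49 s=1: MISS | VC [10, 38]
  [8] addr=0x53 blk=20 s=4: L1-HIT | VC [10, 38]
  [9] addr=0x48 blk=18 s=2: L1-HIT | VC [10, 38]
  [10] addr=0x39 blk=14 s=6: L1-HIT | VC [10, 38]
  [11] addr=0x30 blk=12 s=4: MISS | VC [10, 38, 20]
  [12] addr=0x52 blk=20 s=4: VC-HIT | VC [10, 38, 12]
  [13] addr=0x31 blk=12 s=4: VC-HIT | VC [10, 38, 20]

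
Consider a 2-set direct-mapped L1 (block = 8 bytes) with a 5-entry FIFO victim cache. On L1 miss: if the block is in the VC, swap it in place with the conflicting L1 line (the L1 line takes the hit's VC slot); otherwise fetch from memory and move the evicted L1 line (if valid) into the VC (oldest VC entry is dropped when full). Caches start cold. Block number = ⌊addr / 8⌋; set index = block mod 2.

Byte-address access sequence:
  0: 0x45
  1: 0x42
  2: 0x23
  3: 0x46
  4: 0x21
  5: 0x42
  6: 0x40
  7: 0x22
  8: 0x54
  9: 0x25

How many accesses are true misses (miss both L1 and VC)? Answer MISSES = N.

MISSES = 3

  [0] addr=0x45 blk=8 s=0: MISS | VC []
  [1] addr=0x42 blk=8 s=0: L1-HIT | VC []
  [2] addr=0x23 blk=4 s=0: MISS | VC [8]
  [3] addr=0x46 blk=8 s=0: VC-HIT | VC [4]
  [4] addr=0x21 blk=4 s=0: VC-HIT | VC [8]
  [5] addr=0x42 blk=8 s=0: VC-HIT | VC [4]
  [6] addr=0x40 blk=8 s=0: L1-HIT | VC [4]
  [7] addr=0x22 blk=4 s=0: VC-HIT | VC [8]
  [8] addr=0x54 blk=10 s=0: MISS | VC [8, 4]
  [9] addr=0x25 blk=4 s=0: VC-HIT | VC [8, 10]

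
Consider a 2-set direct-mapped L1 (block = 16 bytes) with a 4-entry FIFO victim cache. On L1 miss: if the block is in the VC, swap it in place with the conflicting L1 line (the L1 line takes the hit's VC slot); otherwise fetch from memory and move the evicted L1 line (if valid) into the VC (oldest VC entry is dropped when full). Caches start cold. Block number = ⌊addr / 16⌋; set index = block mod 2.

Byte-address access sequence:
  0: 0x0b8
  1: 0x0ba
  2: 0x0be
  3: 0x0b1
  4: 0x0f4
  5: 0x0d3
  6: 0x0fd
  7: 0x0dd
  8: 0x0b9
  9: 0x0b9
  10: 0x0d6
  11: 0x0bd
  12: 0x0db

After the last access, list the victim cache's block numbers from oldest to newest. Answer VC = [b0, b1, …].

#0 0xb8→b11/s1 MISS; vc=[]
#1 0xba→b11/s1 L1-HIT; vc=[]
#2 0xbe→b11/s1 L1-HIT; vc=[]
#3 0xb1→b11/s1 L1-HIT; vc=[]
#4 0xf4→b15/s1 MISS; vc=[11]
#5 0xd3→b13/s1 MISS; vc=[11,15]
#6 0xfd→b15/s1 VC-HIT; vc=[11,13]
#7 0xdd→b13/s1 VC-HIT; vc=[11,15]
#8 0xb9→b11/s1 VC-HIT; vc=[13,15]
#9 0xb9→b11/s1 L1-HIT; vc=[13,15]
#10 0xd6→b13/s1 VC-HIT; vc=[11,15]
#11 0xbd→b11/s1 VC-HIT; vc=[13,15]
#12 0xdb→b13/s1 VC-HIT; vc=[11,15]

VC = [11, 15]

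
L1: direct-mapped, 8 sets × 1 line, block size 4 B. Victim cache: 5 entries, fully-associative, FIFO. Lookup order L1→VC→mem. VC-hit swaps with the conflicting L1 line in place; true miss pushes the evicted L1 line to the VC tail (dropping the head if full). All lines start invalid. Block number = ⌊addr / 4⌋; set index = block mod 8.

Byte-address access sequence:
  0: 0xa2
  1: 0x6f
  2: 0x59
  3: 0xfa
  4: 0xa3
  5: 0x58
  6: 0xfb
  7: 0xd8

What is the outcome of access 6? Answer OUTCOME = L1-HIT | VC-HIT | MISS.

OUTCOME = VC-HIT

#0 0xa2→b40/s0 MISS; vc=[]
#1 0x6f→b27/s3 MISS; vc=[]
#2 0x59→b22/s6 MISS; vc=[]
#3 0xfa→b62/s6 MISS; vc=[22]
#4 0xa3→b40/s0 L1-HIT; vc=[22]
#5 0x58→b22/s6 VC-HIT; vc=[62]
#6 0xfb→b62/s6 VC-HIT; vc=[22]
#7 0xd8→b54/s6 MISS; vc=[22,62]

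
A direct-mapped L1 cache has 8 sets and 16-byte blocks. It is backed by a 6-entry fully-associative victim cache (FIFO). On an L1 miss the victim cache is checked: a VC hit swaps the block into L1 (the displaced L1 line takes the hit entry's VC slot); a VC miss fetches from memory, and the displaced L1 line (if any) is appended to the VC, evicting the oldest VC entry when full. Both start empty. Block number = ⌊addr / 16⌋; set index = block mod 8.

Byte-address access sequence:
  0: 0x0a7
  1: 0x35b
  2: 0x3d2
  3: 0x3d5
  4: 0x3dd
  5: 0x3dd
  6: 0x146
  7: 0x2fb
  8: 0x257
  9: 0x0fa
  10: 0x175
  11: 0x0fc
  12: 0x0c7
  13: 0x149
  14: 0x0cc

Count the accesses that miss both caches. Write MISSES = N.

#0 0xa7→b10/s2 MISS; vc=[]
#1 0x35b→b53/s5 MISS; vc=[]
#2 0x3d2→b61/s5 MISS; vc=[53]
#3 0x3d5→b61/s5 L1-HIT; vc=[53]
#4 0x3dd→b61/s5 L1-HIT; vc=[53]
#5 0x3dd→b61/s5 L1-HIT; vc=[53]
#6 0x146→b20/s4 MISS; vc=[53]
#7 0x2fb→b47/s7 MISS; vc=[53]
#8 0x257→b37/s5 MISS; vc=[53,61]
#9 0xfa→b15/s7 MISS; vc=[53,61,47]
#10 0x175→b23/s7 MISS; vc=[53,61,47,15]
#11 0xfc→b15/s7 VC-HIT; vc=[53,61,47,23]
#12 0xc7→b12/s4 MISS; vc=[53,61,47,23,20]
#13 0x149→b20/s4 VC-HIT; vc=[53,61,47,23,12]
#14 0xcc→b12/s4 VC-HIT; vc=[53,61,47,23,20]

MISSES = 9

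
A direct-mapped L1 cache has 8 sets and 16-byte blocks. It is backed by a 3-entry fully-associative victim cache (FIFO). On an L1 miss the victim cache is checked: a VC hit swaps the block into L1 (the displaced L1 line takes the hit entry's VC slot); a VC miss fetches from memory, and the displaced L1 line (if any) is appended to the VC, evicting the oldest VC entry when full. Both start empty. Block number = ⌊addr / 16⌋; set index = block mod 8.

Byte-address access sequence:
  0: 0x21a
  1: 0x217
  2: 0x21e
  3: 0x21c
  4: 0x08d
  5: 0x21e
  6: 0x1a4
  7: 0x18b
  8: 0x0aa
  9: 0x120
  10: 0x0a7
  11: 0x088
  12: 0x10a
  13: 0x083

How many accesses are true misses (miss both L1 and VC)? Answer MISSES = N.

MISSES = 7

0: 0x21a (blk 33, set 1) → MISS  vc=[]
1: 0x217 (blk 33, set 1) → L1-HIT  vc=[]
2: 0x21e (blk 33, set 1) → L1-HIT  vc=[]
3: 0x21c (blk 33, set 1) → L1-HIT  vc=[]
4: 0x8d (blk 8, set 0) → MISS  vc=[]
5: 0x21e (blk 33, set 1) → L1-HIT  vc=[]
6: 0x1a4 (blk 26, set 2) → MISS  vc=[]
7: 0x18b (blk 24, set 0) → MISS  vc=[8]
8: 0xaa (blk 10, set 2) → MISS  vc=[8, 26]
9: 0x120 (blk 18, set 2) → MISS  vc=[8, 26, 10]
10: 0xa7 (blk 10, set 2) → VC-HIT  vc=[8, 26, 18]
11: 0x88 (blk 8, set 0) → VC-HIT  vc=[24, 26, 18]
12: 0x10a (blk 16, set 0) → MISS  vc=[26, 18, 8]
13: 0x83 (blk 8, set 0) → VC-HIT  vc=[26, 18, 16]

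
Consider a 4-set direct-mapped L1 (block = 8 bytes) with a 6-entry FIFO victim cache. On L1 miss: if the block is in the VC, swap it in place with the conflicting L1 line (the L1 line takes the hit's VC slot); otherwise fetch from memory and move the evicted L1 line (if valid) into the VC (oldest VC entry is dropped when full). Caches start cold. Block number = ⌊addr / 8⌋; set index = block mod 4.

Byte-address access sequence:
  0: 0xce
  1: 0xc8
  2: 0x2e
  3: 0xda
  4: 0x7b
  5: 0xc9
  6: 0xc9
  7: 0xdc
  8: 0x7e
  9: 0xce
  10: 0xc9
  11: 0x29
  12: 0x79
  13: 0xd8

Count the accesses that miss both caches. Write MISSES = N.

#0 0xce→b25/s1 MISS; vc=[]
#1 0xc8→b25/s1 L1-HIT; vc=[]
#2 0x2e→b5/s1 MISS; vc=[25]
#3 0xda→b27/s3 MISS; vc=[25]
#4 0x7b→b15/s3 MISS; vc=[25,27]
#5 0xc9→b25/s1 VC-HIT; vc=[5,27]
#6 0xc9→b25/s1 L1-HIT; vc=[5,27]
#7 0xdc→b27/s3 VC-HIT; vc=[5,15]
#8 0x7e→b15/s3 VC-HIT; vc=[5,27]
#9 0xce→b25/s1 L1-HIT; vc=[5,27]
#10 0xc9→b25/s1 L1-HIT; vc=[5,27]
#11 0x29→b5/s1 VC-HIT; vc=[25,27]
#12 0x79→b15/s3 L1-HIT; vc=[25,27]
#13 0xd8→b27/s3 VC-HIT; vc=[25,15]

MISSES = 4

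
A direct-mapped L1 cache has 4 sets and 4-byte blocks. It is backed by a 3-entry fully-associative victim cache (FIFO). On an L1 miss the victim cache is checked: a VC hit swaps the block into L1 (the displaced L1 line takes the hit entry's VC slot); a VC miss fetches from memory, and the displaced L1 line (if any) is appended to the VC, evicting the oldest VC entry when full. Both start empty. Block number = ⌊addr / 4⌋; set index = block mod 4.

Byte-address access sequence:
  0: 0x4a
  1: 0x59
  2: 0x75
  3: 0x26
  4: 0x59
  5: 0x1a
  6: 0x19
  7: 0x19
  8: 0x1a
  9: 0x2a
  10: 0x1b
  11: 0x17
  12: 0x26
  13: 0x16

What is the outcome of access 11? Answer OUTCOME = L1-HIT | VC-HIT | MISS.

OUTCOME = MISS

  [0] addr=0x4a blk=18 s=2: MISS | VC []
  [1] addr=0x59 blk=22 s=2: MISS | VC [18]
  [2] addr=0x75 blk=29 s=1: MISS | VC [18]
  [3] addr=0x26 blk=9 s=1: MISS | VC [18, 29]
  [4] addr=0x59 blk=22 s=2: L1-HIT | VC [18, 29]
  [5] addr=0x1a blk=6 s=2: MISS | VC [18, 29, 22]
  [6] addr=0x19 blk=6 s=2: L1-HIT | VC [18, 29, 22]
  [7] addr=0x19 blk=6 s=2: L1-HIT | VC [18, 29, 22]
  [8] addr=0x1a blk=6 s=2: L1-HIT | VC [18, 29, 22]
  [9] addr=0x2a blk=10 s=2: MISS | VC [29, 22, 6]
  [10] addr=0x1b blk=6 s=2: VC-HIT | VC [29, 22, 10]
  [11] addr=0x17 blk=5 s=1: MISS | VC [22, 10, 9]
  [12] addr=0x26 blk=9 s=1: VC-HIT | VC [22, 10, 5]
  [13] addr=0x16 blk=5 s=1: VC-HIT | VC [22, 10, 9]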